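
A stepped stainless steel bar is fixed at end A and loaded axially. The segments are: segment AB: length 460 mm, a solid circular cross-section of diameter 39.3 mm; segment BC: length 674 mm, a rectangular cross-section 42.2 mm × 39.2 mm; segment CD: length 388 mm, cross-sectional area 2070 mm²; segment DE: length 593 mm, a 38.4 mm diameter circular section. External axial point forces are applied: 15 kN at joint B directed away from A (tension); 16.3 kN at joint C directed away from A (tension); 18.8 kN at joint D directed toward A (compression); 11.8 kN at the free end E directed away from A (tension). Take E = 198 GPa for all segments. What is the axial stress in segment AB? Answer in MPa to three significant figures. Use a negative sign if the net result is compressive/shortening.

20.0 MPa

Internal axial forces (sectioning from the free end, tension +): N_DE = 11.8 kN, N_CD = -7 kN, N_BC = 9.3 kN, N_AB = 24.3 kN.
A_AB = 1213 mm².
σ_AB = N_AB/A_AB = 24300/1213 = 20.03 MPa.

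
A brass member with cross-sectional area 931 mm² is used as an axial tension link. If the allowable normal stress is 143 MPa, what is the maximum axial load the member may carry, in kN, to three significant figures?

133 kN

P_max = σ_allow · A = 143 · 931 = 133100 N = 133.1 kN.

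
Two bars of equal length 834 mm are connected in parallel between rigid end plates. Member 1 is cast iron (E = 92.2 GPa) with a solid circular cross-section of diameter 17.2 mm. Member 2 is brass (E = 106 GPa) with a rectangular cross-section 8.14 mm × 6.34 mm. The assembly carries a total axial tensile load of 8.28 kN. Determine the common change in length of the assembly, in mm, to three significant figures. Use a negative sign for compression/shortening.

0.257 mm

A_1 = 232.4 mm².
A_2 = 51.61 mm².
Equal strain + equilibrium ⇒ each member carries load in proportion to AE: A₁E₁ = 21420000 N, A₂E₂ = 5470000 N, ΣAE = 26890000 N.
δ = PL/ΣAE = 8280·834/26890000 = 0.2568 mm.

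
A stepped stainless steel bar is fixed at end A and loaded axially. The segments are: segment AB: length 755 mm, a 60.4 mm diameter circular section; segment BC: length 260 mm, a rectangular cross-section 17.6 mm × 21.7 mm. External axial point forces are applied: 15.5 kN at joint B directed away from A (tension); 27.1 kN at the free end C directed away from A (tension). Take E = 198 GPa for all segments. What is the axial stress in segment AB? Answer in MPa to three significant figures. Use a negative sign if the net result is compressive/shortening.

14.9 MPa

Internal axial forces (sectioning from the free end, tension +): N_BC = 27.1 kN, N_AB = 42.6 kN.
A_AB = 2865 mm².
σ_AB = N_AB/A_AB = 42600/2865 = 14.87 MPa.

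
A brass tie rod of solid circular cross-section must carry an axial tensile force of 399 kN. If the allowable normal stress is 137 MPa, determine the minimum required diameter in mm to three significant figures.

Required area A ≥ P/σ_allow = 399000/137 = 2912 mm².
For a solid circular section, d ≥ √(4A/π) = 60.89 mm.

60.9 mm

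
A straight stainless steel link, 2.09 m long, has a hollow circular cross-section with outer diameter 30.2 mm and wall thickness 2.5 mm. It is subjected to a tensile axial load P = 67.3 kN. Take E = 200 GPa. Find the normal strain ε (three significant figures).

0.00155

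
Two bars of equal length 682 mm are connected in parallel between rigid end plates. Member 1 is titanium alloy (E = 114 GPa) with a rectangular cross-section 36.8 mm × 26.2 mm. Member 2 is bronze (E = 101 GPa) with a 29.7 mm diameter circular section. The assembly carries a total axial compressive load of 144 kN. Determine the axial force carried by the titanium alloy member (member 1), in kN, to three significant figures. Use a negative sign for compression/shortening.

-88.0 kN

A_1 = 964.2 mm².
A_2 = 692.8 mm².
Equal strain + equilibrium ⇒ each member carries load in proportion to AE: A₁E₁ = 109900000 N, A₂E₂ = 69970000 N, ΣAE = 179900000 N.
F₁ = P·A₁E₁/ΣAE = -144000·109900000/179900000 = -87990 N.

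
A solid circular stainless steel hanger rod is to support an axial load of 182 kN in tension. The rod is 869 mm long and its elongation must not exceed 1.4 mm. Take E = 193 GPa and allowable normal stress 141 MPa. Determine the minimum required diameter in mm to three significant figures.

Required area A ≥ P/σ_allow = 182000/141 = 1291 mm².
For a solid circular section, d ≥ √(4A/π) = 40.54 mm.
Elongation limit: A ≥ PL/(Eδ_allow) = 182000·869/(193000·1.4) = 585.3 mm² ⇒ d ≥ 27.3 mm.
The stress limit governs.

40.5 mm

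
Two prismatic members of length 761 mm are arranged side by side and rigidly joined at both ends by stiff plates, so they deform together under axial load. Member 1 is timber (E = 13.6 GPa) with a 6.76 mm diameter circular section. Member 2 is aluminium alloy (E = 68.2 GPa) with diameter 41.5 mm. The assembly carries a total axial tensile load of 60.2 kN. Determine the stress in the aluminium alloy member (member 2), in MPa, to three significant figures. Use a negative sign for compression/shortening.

44.3 MPa

A_1 = 35.89 mm².
A_2 = 1353 mm².
Equal strain + equilibrium ⇒ each member carries load in proportion to AE: A₁E₁ = 488100 N, A₂E₂ = 92250000 N, ΣAE = 92740000 N.
σ₂ = P·E₂/ΣAE = 60200·68200/92740000 = 44.27 MPa.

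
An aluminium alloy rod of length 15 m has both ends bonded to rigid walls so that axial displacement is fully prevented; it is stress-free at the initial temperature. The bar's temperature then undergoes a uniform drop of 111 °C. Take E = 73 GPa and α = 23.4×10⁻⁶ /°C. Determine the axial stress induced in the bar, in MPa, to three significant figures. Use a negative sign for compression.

Free thermal expansion αLΔT = 23.4e-6 · 15000 · -111 = -38.96 mm.
The walls impose strain ε = −(-38.96)/15000 = 2.5974e-03; σ = Eε = 73000 · 2.5974e-03 = 189.6 MPa.

190 MPa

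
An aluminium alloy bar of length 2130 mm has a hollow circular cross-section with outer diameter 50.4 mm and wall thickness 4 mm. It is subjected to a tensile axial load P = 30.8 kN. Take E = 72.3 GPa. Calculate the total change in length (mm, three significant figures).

A = 583.1 mm².
δ_mech = NL/(AE) = 30800·2130/(583.1·72300) = 1.556 mm.

1.56 mm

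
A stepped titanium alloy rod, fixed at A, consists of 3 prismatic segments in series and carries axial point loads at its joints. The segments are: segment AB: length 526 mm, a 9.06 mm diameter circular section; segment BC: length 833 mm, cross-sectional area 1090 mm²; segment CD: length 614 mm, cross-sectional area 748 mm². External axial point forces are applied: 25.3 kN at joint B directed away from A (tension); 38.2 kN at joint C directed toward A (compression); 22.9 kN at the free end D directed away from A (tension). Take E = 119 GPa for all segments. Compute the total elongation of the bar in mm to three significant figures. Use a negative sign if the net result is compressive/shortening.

0.745 mm

Internal axial forces (sectioning from the free end, tension +): N_CD = 22.9 kN, N_BC = -15.3 kN, N_AB = 10 kN.
A_AB = 64.47 mm².
δ_AB = 10000·526/(64.47·119000) = 0.6856 mm
δ_BC = -15300·833/(1090·119000) = -0.09826 mm
δ_CD = 22900·614/(748·119000) = 0.158 mm
δ = Σδ_i = 0.7453 mm.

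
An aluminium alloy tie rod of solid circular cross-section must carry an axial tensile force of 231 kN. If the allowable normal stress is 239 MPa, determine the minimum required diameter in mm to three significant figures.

Required area A ≥ P/σ_allow = 231000/239 = 966.5 mm².
For a solid circular section, d ≥ √(4A/π) = 35.08 mm.

35.1 mm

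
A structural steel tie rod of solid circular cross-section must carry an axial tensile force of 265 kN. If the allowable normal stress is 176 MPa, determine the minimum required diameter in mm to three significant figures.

43.8 mm

Required area A ≥ P/σ_allow = 265000/176 = 1506 mm².
For a solid circular section, d ≥ √(4A/π) = 43.78 mm.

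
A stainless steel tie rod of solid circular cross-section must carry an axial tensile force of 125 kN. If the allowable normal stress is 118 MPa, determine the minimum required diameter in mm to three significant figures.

Required area A ≥ P/σ_allow = 125000/118 = 1059 mm².
For a solid circular section, d ≥ √(4A/π) = 36.73 mm.

36.7 mm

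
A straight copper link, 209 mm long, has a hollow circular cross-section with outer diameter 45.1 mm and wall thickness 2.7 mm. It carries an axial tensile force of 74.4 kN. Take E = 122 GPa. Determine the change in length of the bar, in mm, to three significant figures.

0.354 mm

A = 359.6 mm².
δ_mech = NL/(AE) = 74400·209/(359.6·122000) = 0.3544 mm.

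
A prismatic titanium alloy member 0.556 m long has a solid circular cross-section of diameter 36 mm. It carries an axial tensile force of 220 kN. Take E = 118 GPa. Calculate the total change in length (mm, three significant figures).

A = 1018 mm².
δ_mech = NL/(AE) = 220000·556/(1018·118000) = 1.018 mm.

1.02 mm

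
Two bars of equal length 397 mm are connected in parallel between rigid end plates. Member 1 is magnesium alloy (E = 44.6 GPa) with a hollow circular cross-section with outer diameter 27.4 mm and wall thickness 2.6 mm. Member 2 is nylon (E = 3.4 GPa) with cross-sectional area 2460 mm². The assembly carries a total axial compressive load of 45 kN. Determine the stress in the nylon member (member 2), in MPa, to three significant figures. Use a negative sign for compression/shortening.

A_1 = 202.6 mm².
Equal strain + equilibrium ⇒ each member carries load in proportion to AE: A₁E₁ = 9035000 N, A₂E₂ = 8364000 N, ΣAE = 17400000 N.
σ₂ = P·E₂/ΣAE = -45000·3400/17400000 = -8.794 MPa.

-8.79 MPa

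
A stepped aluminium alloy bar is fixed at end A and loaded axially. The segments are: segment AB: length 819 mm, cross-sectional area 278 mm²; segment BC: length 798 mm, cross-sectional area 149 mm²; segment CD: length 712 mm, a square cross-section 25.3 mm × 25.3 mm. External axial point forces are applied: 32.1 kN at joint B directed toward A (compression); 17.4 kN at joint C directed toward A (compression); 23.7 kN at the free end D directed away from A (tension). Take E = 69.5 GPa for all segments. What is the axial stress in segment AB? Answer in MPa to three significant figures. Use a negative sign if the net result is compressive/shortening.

Internal axial forces (sectioning from the free end, tension +): N_CD = 23.7 kN, N_BC = 6.3 kN, N_AB = -25.8 kN.
σ_AB = N_AB/A_AB = -25800/278 = -92.81 MPa.

-92.8 MPa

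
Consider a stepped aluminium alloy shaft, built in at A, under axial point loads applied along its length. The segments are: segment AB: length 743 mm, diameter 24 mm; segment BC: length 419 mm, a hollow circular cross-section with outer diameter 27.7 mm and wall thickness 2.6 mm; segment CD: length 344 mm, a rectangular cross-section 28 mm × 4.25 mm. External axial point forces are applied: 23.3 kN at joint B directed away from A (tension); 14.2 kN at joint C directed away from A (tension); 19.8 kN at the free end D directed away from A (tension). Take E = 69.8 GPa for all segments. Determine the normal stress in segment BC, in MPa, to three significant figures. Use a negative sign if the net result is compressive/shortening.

Internal axial forces (sectioning from the free end, tension +): N_CD = 19.8 kN, N_BC = 34 kN, N_AB = 57.3 kN.
A_BC = 205 mm².
σ_BC = N_BC/A_BC = 34000/205 = 165.8 MPa.

166 MPa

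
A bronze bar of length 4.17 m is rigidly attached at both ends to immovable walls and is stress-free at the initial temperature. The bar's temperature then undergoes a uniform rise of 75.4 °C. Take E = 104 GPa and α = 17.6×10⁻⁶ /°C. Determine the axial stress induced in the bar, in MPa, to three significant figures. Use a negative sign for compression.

Free thermal expansion αLΔT = 17.6e-6 · 4170 · 75.4 = 5.534 mm.
The walls impose strain ε = −(5.534)/4170 = -1.3270e-03; σ = Eε = 104000 · -1.3270e-03 = -138 MPa.

-138 MPa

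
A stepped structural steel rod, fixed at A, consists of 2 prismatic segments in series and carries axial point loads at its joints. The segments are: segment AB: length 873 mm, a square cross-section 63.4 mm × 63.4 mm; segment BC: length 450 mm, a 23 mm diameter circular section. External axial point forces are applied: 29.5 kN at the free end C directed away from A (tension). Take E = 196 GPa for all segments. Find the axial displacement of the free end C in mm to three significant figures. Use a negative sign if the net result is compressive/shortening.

Internal axial forces (sectioning from the free end, tension +): N_BC = 29.5 kN, N_AB = 29.5 kN.
A_AB = 4020 mm².
A_BC = 415.5 mm².
δ_AB = 29500·873/(4020·196000) = 0.03269 mm
δ_BC = 29500·450/(415.5·196000) = 0.163 mm
δ = Σδ_i = 0.1957 mm.

0.196 mm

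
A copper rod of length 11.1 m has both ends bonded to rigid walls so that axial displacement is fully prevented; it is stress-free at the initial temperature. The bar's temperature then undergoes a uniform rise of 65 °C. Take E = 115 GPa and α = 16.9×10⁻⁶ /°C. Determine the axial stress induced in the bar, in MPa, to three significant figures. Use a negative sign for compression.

-126 MPa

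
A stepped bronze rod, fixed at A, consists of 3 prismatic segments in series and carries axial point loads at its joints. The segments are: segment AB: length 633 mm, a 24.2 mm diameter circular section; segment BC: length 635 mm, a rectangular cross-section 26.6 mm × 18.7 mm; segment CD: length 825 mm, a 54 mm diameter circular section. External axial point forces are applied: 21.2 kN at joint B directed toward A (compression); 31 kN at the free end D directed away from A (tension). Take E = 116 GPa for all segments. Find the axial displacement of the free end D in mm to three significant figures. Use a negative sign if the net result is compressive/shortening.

Internal axial forces (sectioning from the free end, tension +): N_CD = 31 kN, N_BC = 31 kN, N_AB = 9.8 kN.
A_AB = 460 mm².
A_BC = 497.4 mm².
A_CD = 2290 mm².
δ_AB = 9800·633/(460·116000) = 0.1163 mm
δ_BC = 31000·635/(497.4·116000) = 0.3412 mm
δ_CD = 31000·825/(2290·116000) = 0.09627 mm
δ = Σδ_i = 0.5537 mm.

0.554 mm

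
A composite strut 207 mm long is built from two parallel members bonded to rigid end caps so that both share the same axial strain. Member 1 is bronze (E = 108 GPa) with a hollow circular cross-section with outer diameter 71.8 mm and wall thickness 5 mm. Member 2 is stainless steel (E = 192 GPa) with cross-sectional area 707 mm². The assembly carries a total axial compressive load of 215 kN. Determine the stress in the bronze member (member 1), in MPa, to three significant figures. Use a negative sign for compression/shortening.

A_1 = 1049 mm².
Equal strain + equilibrium ⇒ each member carries load in proportion to AE: A₁E₁ = 113300000 N, A₂E₂ = 135700000 N, ΣAE = 249100000 N.
σ₁ = P·E₁/ΣAE = -215000·108000/249100000 = -93.23 MPa.

-93.2 MPa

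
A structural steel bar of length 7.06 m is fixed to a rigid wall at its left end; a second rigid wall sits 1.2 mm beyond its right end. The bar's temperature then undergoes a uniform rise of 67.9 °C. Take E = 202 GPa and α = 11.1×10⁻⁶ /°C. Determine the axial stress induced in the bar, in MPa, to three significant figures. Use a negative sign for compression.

-118 MPa

Free thermal expansion αLΔT = 11.1e-6 · 7060 · 67.9 = 5.321 mm.
The walls engage after the gap closes; constrained expansion = 5.321 − 1.2 = 4.121 mm.
The walls impose strain ε = −(4.121)/7060 = -5.8372e-04; σ = Eε = 202000 · -5.8372e-04 = -117.9 MPa.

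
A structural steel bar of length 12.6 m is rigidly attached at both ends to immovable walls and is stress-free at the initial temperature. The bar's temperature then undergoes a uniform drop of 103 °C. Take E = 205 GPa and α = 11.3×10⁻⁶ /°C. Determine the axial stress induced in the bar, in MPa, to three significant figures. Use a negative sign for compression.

Free thermal expansion αLΔT = 11.3e-6 · 12600 · -103 = -14.67 mm.
The walls impose strain ε = −(-14.67)/12600 = 1.1639e-03; σ = Eε = 205000 · 1.1639e-03 = 238.6 MPa.

239 MPa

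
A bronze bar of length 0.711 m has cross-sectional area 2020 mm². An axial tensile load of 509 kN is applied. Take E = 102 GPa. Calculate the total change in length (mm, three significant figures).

δ_mech = NL/(AE) = 509000·711/(2020·102000) = 1.756 mm.

1.76 mm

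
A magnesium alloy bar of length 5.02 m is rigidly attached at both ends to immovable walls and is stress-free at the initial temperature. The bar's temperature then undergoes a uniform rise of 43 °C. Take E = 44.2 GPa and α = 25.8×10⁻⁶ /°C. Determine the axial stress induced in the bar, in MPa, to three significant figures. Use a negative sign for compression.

Free thermal expansion αLΔT = 25.8e-6 · 5020 · 43 = 5.569 mm.
The walls impose strain ε = −(5.569)/5020 = -1.1094e-03; σ = Eε = 44200 · -1.1094e-03 = -49.04 MPa.

-49.0 MPa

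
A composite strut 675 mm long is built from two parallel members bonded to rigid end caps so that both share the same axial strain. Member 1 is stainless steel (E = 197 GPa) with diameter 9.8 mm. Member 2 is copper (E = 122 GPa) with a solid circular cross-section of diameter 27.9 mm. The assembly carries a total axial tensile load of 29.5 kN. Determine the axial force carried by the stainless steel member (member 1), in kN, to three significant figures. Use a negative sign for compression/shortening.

A_1 = 75.43 mm².
A_2 = 611.4 mm².
Equal strain + equilibrium ⇒ each member carries load in proportion to AE: A₁E₁ = 14860000 N, A₂E₂ = 74590000 N, ΣAE = 89450000 N.
F₁ = P·A₁E₁/ΣAE = 29500·14860000/89450000 = 4901 N.

4.90 kN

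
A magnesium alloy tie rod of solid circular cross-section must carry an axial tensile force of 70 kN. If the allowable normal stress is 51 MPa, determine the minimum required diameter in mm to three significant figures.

Required area A ≥ P/σ_allow = 70000/51 = 1373 mm².
For a solid circular section, d ≥ √(4A/π) = 41.8 mm.

41.8 mm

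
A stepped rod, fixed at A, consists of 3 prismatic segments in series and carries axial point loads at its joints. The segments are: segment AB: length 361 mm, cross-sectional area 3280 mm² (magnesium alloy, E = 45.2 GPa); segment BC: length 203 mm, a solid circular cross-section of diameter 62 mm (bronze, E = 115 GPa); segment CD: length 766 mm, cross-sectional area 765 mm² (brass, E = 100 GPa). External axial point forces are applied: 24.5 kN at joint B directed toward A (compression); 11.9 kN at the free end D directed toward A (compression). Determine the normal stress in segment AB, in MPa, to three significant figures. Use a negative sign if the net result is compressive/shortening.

-11.1 MPa

Internal axial forces (sectioning from the free end, tension +): N_CD = -11.9 kN, N_BC = -11.9 kN, N_AB = -36.4 kN.
σ_AB = N_AB/A_AB = -36400/3280 = -11.1 MPa.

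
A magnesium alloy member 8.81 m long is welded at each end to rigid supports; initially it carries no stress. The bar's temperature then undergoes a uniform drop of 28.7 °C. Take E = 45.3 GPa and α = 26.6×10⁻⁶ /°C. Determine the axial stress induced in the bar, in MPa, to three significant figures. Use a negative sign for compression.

Free thermal expansion αLΔT = 26.6e-6 · 8810 · -28.7 = -6.726 mm.
The walls impose strain ε = −(-6.726)/8810 = 7.6342e-04; σ = Eε = 45300 · 7.6342e-04 = 34.58 MPa.

34.6 MPa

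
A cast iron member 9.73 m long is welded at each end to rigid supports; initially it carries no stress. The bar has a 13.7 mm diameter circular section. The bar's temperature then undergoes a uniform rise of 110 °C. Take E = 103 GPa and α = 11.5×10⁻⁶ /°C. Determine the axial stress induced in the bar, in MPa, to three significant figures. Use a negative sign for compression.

-130 MPa

Free thermal expansion αLΔT = 11.5e-6 · 9730 · 110 = 12.31 mm.
The walls impose strain ε = −(12.31)/9730 = -1.2650e-03; σ = Eε = 103000 · -1.2650e-03 = -130.3 MPa.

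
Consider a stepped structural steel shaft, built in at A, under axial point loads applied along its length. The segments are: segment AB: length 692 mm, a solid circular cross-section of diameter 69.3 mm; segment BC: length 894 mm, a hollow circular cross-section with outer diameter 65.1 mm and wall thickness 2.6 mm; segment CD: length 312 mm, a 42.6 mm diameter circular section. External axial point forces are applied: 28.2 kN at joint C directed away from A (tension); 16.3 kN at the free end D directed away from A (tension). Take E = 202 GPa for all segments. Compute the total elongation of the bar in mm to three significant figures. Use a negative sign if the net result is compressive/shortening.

0.444 mm

Internal axial forces (sectioning from the free end, tension +): N_CD = 16.3 kN, N_BC = 44.5 kN, N_AB = 44.5 kN.
A_AB = 3772 mm².
A_BC = 510.5 mm².
A_CD = 1425 mm².
δ_AB = 44500·692/(3772·202000) = 0.04042 mm
δ_BC = 44500·894/(510.5·202000) = 0.3858 mm
δ_CD = 16300·312/(1425·202000) = 0.01766 mm
δ = Σδ_i = 0.4439 mm.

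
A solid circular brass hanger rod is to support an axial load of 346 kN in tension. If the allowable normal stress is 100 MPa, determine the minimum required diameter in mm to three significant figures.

66.4 mm

Required area A ≥ P/σ_allow = 346000/100 = 3460 mm².
For a solid circular section, d ≥ √(4A/π) = 66.37 mm.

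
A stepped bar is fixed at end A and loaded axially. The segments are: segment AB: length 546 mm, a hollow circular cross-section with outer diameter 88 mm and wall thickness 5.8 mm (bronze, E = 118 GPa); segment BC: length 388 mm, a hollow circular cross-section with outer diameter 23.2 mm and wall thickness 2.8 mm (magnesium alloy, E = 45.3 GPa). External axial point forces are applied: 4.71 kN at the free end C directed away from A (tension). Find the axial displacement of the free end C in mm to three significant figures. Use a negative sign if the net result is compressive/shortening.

0.239 mm

Internal axial forces (sectioning from the free end, tension +): N_BC = 4.71 kN, N_AB = 4.71 kN.
A_AB = 1498 mm².
A_BC = 179.4 mm².
δ_AB = 4710·546/(1498·118000) = 0.01455 mm
δ_BC = 4710·388/(179.4·45300) = 0.2248 mm
δ = Σδ_i = 0.2394 mm.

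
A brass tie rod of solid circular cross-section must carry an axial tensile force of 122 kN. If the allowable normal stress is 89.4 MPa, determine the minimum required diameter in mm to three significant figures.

Required area A ≥ P/σ_allow = 122000/89.4 = 1365 mm².
For a solid circular section, d ≥ √(4A/π) = 41.68 mm.

41.7 mm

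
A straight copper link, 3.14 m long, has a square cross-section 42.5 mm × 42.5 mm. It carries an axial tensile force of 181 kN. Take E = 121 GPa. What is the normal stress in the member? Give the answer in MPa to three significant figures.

100 MPa

A = 1806 mm².
σ = N/A = 181000/1806 = 100.2 MPa.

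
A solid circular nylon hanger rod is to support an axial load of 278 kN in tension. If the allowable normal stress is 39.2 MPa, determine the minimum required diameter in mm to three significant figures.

95.0 mm

Required area A ≥ P/σ_allow = 278000/39.2 = 7092 mm².
For a solid circular section, d ≥ √(4A/π) = 95.02 mm.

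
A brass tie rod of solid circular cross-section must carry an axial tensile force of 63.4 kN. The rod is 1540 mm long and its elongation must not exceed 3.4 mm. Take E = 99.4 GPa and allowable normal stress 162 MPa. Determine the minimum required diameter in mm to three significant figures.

22.3 mm

Required area A ≥ P/σ_allow = 63400/162 = 391.4 mm².
For a solid circular section, d ≥ √(4A/π) = 22.32 mm.
Elongation limit: A ≥ PL/(Eδ_allow) = 63400·1540/(99400·3.4) = 288.9 mm² ⇒ d ≥ 19.18 mm.
The stress limit governs.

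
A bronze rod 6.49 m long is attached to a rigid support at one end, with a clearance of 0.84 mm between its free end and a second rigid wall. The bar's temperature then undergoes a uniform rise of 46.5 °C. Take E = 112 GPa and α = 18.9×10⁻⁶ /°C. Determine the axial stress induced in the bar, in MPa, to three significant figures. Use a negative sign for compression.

Free thermal expansion αLΔT = 18.9e-6 · 6490 · 46.5 = 5.704 mm.
The walls engage after the gap closes; constrained expansion = 5.704 − 0.84 = 4.864 mm.
The walls impose strain ε = −(4.864)/6490 = -7.4942e-04; σ = Eε = 112000 · -7.4942e-04 = -83.94 MPa.

-83.9 MPa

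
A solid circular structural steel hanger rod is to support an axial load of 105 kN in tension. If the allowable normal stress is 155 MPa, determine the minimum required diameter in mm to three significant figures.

Required area A ≥ P/σ_allow = 105000/155 = 677.4 mm².
For a solid circular section, d ≥ √(4A/π) = 29.37 mm.

29.4 mm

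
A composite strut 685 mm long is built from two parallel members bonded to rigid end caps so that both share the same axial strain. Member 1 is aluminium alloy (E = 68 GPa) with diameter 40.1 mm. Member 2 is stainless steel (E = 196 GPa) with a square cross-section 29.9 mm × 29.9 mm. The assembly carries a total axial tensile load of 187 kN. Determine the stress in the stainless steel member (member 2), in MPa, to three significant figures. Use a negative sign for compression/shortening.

A_1 = 1263 mm².
A_2 = 894 mm².
Equal strain + equilibrium ⇒ each member carries load in proportion to AE: A₁E₁ = 85880000 N, A₂E₂ = 175200000 N, ΣAE = 261100000 N.
σ₂ = P·E₂/ΣAE = 187000·196000/261100000 = 140.4 MPa.

140 MPa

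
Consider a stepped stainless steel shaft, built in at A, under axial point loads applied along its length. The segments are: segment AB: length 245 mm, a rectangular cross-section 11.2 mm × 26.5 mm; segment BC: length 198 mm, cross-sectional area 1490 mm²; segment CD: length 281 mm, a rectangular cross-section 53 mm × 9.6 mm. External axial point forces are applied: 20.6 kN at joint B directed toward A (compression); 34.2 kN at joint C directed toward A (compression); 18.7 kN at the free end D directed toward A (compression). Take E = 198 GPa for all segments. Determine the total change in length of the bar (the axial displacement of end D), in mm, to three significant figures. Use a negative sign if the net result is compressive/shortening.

-0.394 mm

Internal axial forces (sectioning from the free end, tension +): N_CD = -18.7 kN, N_BC = -52.9 kN, N_AB = -73.5 kN.
A_AB = 296.8 mm².
A_CD = 508.8 mm².
δ_AB = -73500·245/(296.8·198000) = -0.3064 mm
δ_BC = -52900·198/(1490·198000) = -0.0355 mm
δ_CD = -18700·281/(508.8·198000) = -0.05216 mm
δ = Σδ_i = -0.3941 mm.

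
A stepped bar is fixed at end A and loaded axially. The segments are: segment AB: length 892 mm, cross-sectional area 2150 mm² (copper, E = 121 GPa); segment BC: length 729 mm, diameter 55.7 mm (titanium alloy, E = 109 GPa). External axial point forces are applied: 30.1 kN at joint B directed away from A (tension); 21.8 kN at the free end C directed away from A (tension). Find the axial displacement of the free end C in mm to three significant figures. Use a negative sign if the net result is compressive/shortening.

Internal axial forces (sectioning from the free end, tension +): N_BC = 21.8 kN, N_AB = 51.9 kN.
A_BC = 2437 mm².
δ_AB = 51900·892/(2150·121000) = 0.178 mm
δ_BC = 21800·729/(2437·109000) = 0.05984 mm
δ = Σδ_i = 0.2378 mm.

0.238 mm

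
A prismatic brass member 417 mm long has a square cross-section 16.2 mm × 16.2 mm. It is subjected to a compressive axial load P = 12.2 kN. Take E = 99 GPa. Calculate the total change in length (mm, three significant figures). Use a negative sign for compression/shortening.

A = 262.4 mm².
δ_mech = NL/(AE) = -12200·417/(262.4·99000) = -0.1958 mm.

-0.196 mm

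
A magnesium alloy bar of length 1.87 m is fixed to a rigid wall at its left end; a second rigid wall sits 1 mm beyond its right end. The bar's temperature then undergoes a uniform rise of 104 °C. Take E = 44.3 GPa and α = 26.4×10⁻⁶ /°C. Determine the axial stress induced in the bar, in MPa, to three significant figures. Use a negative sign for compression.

-97.9 MPa

Free thermal expansion αLΔT = 26.4e-6 · 1870 · 104 = 5.134 mm.
The walls engage after the gap closes; constrained expansion = 5.134 − 1 = 4.134 mm.
The walls impose strain ε = −(4.134)/1870 = -2.2108e-03; σ = Eε = 44300 · -2.2108e-03 = -97.94 MPa.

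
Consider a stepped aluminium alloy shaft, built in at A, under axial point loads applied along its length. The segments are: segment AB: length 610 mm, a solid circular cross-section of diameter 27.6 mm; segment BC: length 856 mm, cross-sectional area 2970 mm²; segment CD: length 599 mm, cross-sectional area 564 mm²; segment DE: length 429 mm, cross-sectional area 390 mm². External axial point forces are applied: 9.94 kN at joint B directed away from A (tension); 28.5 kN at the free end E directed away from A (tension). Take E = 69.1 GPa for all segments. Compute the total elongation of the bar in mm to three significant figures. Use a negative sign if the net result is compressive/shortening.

Internal axial forces (sectioning from the free end, tension +): N_DE = 28.5 kN, N_CD = 28.5 kN, N_BC = 28.5 kN, N_AB = 38.44 kN.
A_AB = 598.3 mm².
δ_AB = 38440·610/(598.3·69100) = 0.5672 mm
δ_BC = 28500·856/(2970·69100) = 0.1189 mm
δ_CD = 28500·599/(564·69100) = 0.438 mm
δ_DE = 28500·429/(390·69100) = 0.4537 mm
δ = Σδ_i = 1.578 mm.

1.58 mm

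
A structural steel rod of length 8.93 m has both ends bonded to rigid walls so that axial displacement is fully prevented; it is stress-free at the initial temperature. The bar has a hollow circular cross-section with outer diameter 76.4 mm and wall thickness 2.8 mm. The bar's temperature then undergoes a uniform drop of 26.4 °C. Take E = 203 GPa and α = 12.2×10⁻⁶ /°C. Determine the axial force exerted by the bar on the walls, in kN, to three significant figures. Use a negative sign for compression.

Free thermal expansion αLΔT = 12.2e-6 · 8930 · -26.4 = -2.876 mm.
The walls impose strain ε = −(-2.876)/8930 = 3.2208e-04; σ = Eε = 203000 · 3.2208e-04 = 65.38 MPa.
Wall reaction R = σ·A = 65.38·647.4 = 42330 N = 42.33 kN.

42.3 kN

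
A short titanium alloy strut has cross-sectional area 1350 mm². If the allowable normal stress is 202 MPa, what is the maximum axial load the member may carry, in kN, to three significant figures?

273 kN

P_max = σ_allow · A = 202 · 1350 = 272700 N = 272.7 kN.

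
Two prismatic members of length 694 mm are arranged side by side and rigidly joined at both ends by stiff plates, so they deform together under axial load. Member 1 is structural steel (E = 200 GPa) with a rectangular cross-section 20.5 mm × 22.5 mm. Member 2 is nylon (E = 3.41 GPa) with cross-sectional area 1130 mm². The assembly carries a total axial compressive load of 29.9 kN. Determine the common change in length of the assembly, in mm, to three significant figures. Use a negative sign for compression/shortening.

A_1 = 461.2 mm².
Equal strain + equilibrium ⇒ each member carries load in proportion to AE: A₁E₁ = 92250000 N, A₂E₂ = 3853000 N, ΣAE = 96100000 N.
δ = PL/ΣAE = -29900·694/96100000 = -0.2159 mm.

-0.216 mm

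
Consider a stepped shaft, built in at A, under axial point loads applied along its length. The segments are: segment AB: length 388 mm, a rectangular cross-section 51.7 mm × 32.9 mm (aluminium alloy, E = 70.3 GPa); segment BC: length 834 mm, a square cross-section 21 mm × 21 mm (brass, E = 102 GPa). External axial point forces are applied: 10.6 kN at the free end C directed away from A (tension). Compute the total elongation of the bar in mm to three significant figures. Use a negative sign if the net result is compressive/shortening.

0.231 mm

Internal axial forces (sectioning from the free end, tension +): N_BC = 10.6 kN, N_AB = 10.6 kN.
A_AB = 1701 mm².
A_BC = 441 mm².
δ_AB = 10600·388/(1701·70300) = 0.0344 mm
δ_BC = 10600·834/(441·102000) = 0.1965 mm
δ = Σδ_i = 0.2309 mm.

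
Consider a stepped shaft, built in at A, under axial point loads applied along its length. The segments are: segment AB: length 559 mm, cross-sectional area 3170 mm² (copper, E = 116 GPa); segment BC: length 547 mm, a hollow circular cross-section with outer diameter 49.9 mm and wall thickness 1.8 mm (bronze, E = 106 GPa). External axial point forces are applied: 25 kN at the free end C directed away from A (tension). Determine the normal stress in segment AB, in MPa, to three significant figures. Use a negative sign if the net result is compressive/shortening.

Internal axial forces (sectioning from the free end, tension +): N_BC = 25 kN, N_AB = 25 kN.
σ_AB = N_AB/A_AB = 25000/3170 = 7.886 MPa.

7.89 MPa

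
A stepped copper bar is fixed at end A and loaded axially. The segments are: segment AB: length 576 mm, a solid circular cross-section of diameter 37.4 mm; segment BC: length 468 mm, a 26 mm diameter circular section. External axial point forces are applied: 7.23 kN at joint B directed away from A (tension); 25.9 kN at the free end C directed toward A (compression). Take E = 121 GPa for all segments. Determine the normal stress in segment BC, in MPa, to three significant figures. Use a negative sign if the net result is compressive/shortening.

Internal axial forces (sectioning from the free end, tension +): N_BC = -25.9 kN, N_AB = -18.67 kN.
A_BC = 530.9 mm².
σ_BC = N_BC/A_BC = -25900/530.9 = -48.78 MPa.

-48.8 MPa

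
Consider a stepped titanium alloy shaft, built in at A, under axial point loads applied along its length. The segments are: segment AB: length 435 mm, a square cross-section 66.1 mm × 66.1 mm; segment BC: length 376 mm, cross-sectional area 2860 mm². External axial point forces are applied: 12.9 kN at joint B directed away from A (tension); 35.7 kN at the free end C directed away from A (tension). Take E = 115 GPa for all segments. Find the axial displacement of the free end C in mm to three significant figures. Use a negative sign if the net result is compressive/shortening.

0.0829 mm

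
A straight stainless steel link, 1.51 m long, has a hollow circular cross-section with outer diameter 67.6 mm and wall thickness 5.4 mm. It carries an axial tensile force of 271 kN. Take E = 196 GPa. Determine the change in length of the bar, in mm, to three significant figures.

1.98 mm

A = 1055 mm².
δ_mech = NL/(AE) = 271000·1510/(1055·196000) = 1.979 mm.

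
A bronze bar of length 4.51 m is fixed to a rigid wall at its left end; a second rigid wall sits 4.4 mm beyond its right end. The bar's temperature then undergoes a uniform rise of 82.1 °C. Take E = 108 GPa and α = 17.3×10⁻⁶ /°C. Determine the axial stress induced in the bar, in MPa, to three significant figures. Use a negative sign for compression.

-48.0 MPa

Free thermal expansion αLΔT = 17.3e-6 · 4510 · 82.1 = 6.406 mm.
The walls engage after the gap closes; constrained expansion = 6.406 − 4.4 = 2.006 mm.
The walls impose strain ε = −(2.006)/4510 = -4.4472e-04; σ = Eε = 108000 · -4.4472e-04 = -48.03 MPa.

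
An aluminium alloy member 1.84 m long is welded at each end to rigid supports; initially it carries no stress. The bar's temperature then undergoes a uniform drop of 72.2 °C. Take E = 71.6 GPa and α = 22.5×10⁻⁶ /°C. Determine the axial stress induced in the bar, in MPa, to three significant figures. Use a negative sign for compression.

Free thermal expansion αLΔT = 22.5e-6 · 1840 · -72.2 = -2.989 mm.
The walls impose strain ε = −(-2.989)/1840 = 1.6245e-03; σ = Eε = 71600 · 1.6245e-03 = 116.3 MPa.

116 MPa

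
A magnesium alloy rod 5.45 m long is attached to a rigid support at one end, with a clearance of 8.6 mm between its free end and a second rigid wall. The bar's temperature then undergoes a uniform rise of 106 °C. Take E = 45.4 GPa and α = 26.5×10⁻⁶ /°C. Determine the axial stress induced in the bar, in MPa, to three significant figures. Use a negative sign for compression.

Free thermal expansion αLΔT = 26.5e-6 · 5450 · 106 = 15.31 mm.
The walls engage after the gap closes; constrained expansion = 15.31 − 8.6 = 6.709 mm.
The walls impose strain ε = −(6.709)/5450 = -1.2310e-03; σ = Eε = 45400 · -1.2310e-03 = -55.89 MPa.

-55.9 MPa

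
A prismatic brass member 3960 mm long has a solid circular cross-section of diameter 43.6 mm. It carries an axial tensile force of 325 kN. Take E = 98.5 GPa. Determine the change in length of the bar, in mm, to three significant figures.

8.75 mm

A = 1493 mm².
δ_mech = NL/(AE) = 325000·3960/(1493·98500) = 8.751 mm.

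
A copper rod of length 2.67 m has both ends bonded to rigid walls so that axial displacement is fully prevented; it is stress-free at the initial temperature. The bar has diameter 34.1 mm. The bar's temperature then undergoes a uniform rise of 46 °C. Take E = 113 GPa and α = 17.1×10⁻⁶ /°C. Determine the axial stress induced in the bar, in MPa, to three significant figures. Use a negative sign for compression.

Free thermal expansion αLΔT = 17.1e-6 · 2670 · 46 = 2.1 mm.
The walls impose strain ε = −(2.1)/2670 = -7.8660e-04; σ = Eε = 113000 · -7.8660e-04 = -88.89 MPa.

-88.9 MPa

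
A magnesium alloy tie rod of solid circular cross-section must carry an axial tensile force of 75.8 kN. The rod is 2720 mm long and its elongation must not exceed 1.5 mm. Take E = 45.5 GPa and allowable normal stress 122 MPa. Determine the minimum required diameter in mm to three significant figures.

Required area A ≥ P/σ_allow = 75800/122 = 621.3 mm².
For a solid circular section, d ≥ √(4A/π) = 28.13 mm.
Elongation limit: A ≥ PL/(Eδ_allow) = 75800·2720/(45500·1.5) = 3021 mm² ⇒ d ≥ 62.02 mm.
The elongation limit governs.

62.0 mm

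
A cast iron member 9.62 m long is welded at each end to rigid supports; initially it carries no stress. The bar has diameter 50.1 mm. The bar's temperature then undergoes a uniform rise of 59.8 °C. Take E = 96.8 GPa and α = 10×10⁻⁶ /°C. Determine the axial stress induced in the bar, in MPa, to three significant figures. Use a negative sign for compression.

-57.9 MPa

Free thermal expansion αLΔT = 10e-6 · 9620 · 59.8 = 5.753 mm.
The walls impose strain ε = −(5.753)/9620 = -5.9800e-04; σ = Eε = 96800 · -5.9800e-04 = -57.89 MPa.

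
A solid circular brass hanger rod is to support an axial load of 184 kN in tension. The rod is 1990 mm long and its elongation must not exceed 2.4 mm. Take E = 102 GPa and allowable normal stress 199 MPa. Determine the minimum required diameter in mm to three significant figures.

Required area A ≥ P/σ_allow = 184000/199 = 924.6 mm².
For a solid circular section, d ≥ √(4A/π) = 34.31 mm.
Elongation limit: A ≥ PL/(Eδ_allow) = 184000·1990/(102000·2.4) = 1496 mm² ⇒ d ≥ 43.64 mm.
The elongation limit governs.

43.6 mm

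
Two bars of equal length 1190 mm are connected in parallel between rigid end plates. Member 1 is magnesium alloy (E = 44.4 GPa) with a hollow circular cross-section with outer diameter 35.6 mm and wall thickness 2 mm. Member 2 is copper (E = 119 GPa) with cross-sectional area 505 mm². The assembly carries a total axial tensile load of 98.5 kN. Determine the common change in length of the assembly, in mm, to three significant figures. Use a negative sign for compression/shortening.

1.69 mm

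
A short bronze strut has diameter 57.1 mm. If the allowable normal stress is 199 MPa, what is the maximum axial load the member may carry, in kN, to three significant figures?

510 kN

A = 2561 mm².
P_max = σ_allow · A = 199 · 2561 = 509600 N = 509.6 kN.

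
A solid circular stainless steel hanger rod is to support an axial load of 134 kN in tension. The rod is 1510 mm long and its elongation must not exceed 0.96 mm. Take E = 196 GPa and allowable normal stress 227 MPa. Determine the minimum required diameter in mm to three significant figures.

37.0 mm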